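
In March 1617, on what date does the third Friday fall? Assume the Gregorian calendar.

March 1, 1617 is a Wednesday.
The first Friday is therefore March 3 (2 days later).
The third Friday is 3 + 2×7 = March 17.

March 17, 1617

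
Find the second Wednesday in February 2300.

February 1, 2300 is a Thursday.
The first Wednesday is therefore February 7 (6 days later).
The second Wednesday is 7 + 1×7 = February 14.

February 14, 2300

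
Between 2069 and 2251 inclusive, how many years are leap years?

Multiples of 4 in [2069,2251]: 45.
Of those, multiples of 100: 2 (not leap unless ÷400).
Multiples of 400: 0.
Leap years = 45 − 2 + 0 = 43.

43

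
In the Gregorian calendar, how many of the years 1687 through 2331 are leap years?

Multiples of 4 in [1687,2331]: 161.
Of those, multiples of 100: 7 (not leap unless ÷400).
Multiples of 400: 1.
Leap years = 161 − 7 + 1 = 155.

155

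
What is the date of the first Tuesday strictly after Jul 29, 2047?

Jul 29, 2047 is a Monday.
From Monday to the next Tuesday is 1 day.
Jul 29, 2047 + 1 = Jul 30, 2047.

July 30, 2047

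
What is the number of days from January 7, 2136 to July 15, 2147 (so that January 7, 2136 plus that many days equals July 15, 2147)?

Jan 7, 2136 → Jan 7, 2137: 366 days (Feb 29, 2136 is in that span).
Jan 7, 2137 → Jan 7, 2138: 365 days.
Jan 7, 2138 → Jan 7, 2139: 365 days.
Jan 7, 2139 → Jan 7, 2140: 365 days.
Jan 7, 2140 → Jan 7, 2141: 366 days (Feb 29, 2140 is in that span).
Jan 7, 2141 → Jan 7, 2142: 365 days.
Jan 7, 2142 → Jan 7, 2143: 365 days.
Jan 7, 2143 → Jan 7, 2144: 365 days.
Jan 7, 2144 → Jan 7, 2145: 366 days (Feb 29, 2144 is in that span).
Jan 7, 2145 → Jan 7, 2146: 365 days.
Jan 7, 2146 → Jan 7, 2147: 365 days.
Jan 7, 2147 → Feb 7, 2147: 31 days (January has 31).
Feb 7, 2147 → Mar 7, 2147: 28 days (February has 28).
Mar 7, 2147 → Apr 7, 2147: 31 days (March has 31).
Apr 7, 2147 → May 7, 2147: 30 days (April has 30).
May 7, 2147 → Jun 7, 2147: 31 days (May has 31).
Jun 7, 2147 → Jul 7, 2147: 30 days (June has 30).
Jul 7, 2147 → Jul 15, 2147: 8 days.
Total: 4207 days.

4207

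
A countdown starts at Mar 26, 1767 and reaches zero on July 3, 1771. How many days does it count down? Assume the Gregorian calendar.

1560

Mar 26, 1767 → Mar 26, 1768: 366 days (Feb 29, 1768 is in that span).
Mar 26, 1768 → Mar 26, 1769: 365 days.
Mar 26, 1769 → Mar 26, 1770: 365 days.
Mar 26, 1770 → Mar 26, 1771: 365 days.
Mar 26, 1771 → Apr 26, 1771: 31 days (March has 31).
Apr 26, 1771 → May 26, 1771: 30 days (April has 30).
May 26, 1771 → Jun 26, 1771: 31 days (May has 31).
Jun 26, 1771 → Jul 3, 1771: 7 days.
Total: 1560 days.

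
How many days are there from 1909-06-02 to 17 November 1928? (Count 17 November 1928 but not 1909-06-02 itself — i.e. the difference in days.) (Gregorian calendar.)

7108

Jun 2, 1909 → Jun 2, 1910: 365 days.
Jun 2, 1910 → Jun 2, 1911: 365 days.
Jun 2, 1911 → Jun 2, 1912: 366 days (Feb 29, 1912 is in that span).
Jun 2, 1912 → Jun 2, 1913: 365 days.
Jun 2, 1913 → Jun 2, 1914: 365 days.
Jun 2, 1914 → Jun 2, 1915: 365 days.
Jun 2, 1915 → Jun 2, 1916: 366 days (Feb 29, 1916 is in that span).
Jun 2, 1916 → Jun 2, 1917: 365 days.
Jun 2, 1917 → Jun 2, 1918: 365 days.
Jun 2, 1918 → Jun 2, 1919: 365 days.
Jun 2, 1919 → Jun 2, 1920: 366 days (Feb 29, 1920 is in that span).
Jun 2, 1920 → Jun 2, 1921: 365 days.
Jun 2, 1921 → Jun 2, 1922: 365 days.
Jun 2, 1922 → Jun 2, 1923: 365 days.
Jun 2, 1923 → Jun 2, 1924: 366 days (Feb 29, 1924 is in that span).
Jun 2, 1924 → Jun 2, 1925: 365 days.
Jun 2, 1925 → Jun 2, 1926: 365 days.
Jun 2, 1926 → Jun 2, 1927: 365 days.
Jun 2, 1927 → Jun 2, 1928: 366 days (Feb 29, 1928 is in that span).
Jun 2, 1928 → Jul 2, 1928: 30 days (June has 30).
Jul 2, 1928 → Aug 2, 1928: 31 days (July has 31).
Aug 2, 1928 → Sep 2, 1928: 31 days (August has 31).
Sep 2, 1928 → Oct 2, 1928: 30 days (September has 30).
Oct 2, 1928 → Nov 2, 1928: 31 days (October has 31).
Nov 2, 1928 → Nov 17, 1928: 15 days.
Total: 7108 days.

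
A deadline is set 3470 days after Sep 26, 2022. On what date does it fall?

March 27, 2032

+365 (one year) → Sep 26, 2023 (3105 left).
+366 (one year; includes Feb 29, 2024) → Sep 26, 2024 (2739 left).
+365 (one year) → Sep 26, 2025 (2374 left).
+365 (one year) → Sep 26, 2026 (2009 left).
+365 (one year) → Sep 26, 2027 (1644 left).
+366 (one year; includes Feb 29, 2028) → Sep 26, 2028 (1278 left).
+365 (one year) → Sep 26, 2029 (913 left).
+365 (one year) → Sep 26, 2030 (548 left).
+365 (one year) → Sep 26, 2031 (183 left).
Sep has 30 days: +5 → Oct 1, 2031 (178 left).
Oct has 31 days: +31 → Nov 1, 2031 (147 left).
Nov has 30 days: +30 → Dec 1, 2031 (117 left).
Dec has 31 days: +31 → Jan 1, 2032 (86 left).
Jan has 31 days: +31 → Feb 1, 2032 (55 left).
Feb has 29 days: +29 → Mar 1, 2032 (26 left).
+26 → Mar 27, 2032.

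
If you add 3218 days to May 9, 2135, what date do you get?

+366 (one year; includes Feb 29, 2136) → May 9, 2136 (2852 left).
+365 (one year) → May 9, 2137 (2487 left).
+365 (one year) → May 9, 2138 (2122 left).
+365 (one year) → May 9, 2139 (1757 left).
+366 (one year; includes Feb 29, 2140) → May 9, 2140 (1391 left).
+365 (one year) → May 9, 2141 (1026 left).
+365 (one year) → May 9, 2142 (661 left).
+365 (one year) → May 9, 2143 (296 left).
May has 31 days: +23 → Jun 1, 2143 (273 left).
Jun has 30 days: +30 → Jul 1, 2143 (243 left).
Jul has 31 days: +31 → Aug 1, 2143 (212 left).
Aug has 31 days: +31 → Sep 1, 2143 (181 left).
Sep has 30 days: +30 → Oct 1, 2143 (151 left).
Oct has 31 days: +31 → Nov 1, 2143 (120 left).
Nov has 30 days: +30 → Dec 1, 2143 (90 left).
Dec has 31 days: +31 → Jan 1, 2144 (59 left).
Jan has 31 days: +31 → Feb 1, 2144 (28 left).
+28 → Feb 29, 2144.

February 29, 2144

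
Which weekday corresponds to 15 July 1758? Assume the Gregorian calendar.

Doomsday rule: the anchor day for the 1700s is Sunday. For year 58: 58÷12 = 4 r 10, and 10÷4 = 2, so 4+10+2 = 16.
Sunday + 16 ≡ Tuesday — that's 1758's doomsday.
In July the doomsday date is Jul 11.
Jul 15 is 4 days after Jul 11; 4 mod 7 = 4, so Tuesday + 4 = Saturday.

Saturday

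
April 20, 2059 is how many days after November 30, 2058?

141

Nov 30, 2058 → Dec 30, 2058: 30 days (November has 30).
Dec 30, 2058 → Jan 30, 2059: 31 days (December has 31).
Jan 30, 2059 → Feb 28, 2059: 29 days (January has 31).
Feb 28, 2059 → Mar 28, 2059: 28 days (February has 28).
Mar 28, 2059 → Apr 20, 2059: 23 days.
Total: 141 days.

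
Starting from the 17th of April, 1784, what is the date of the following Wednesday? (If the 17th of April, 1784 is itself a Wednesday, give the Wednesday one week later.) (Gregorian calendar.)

Apr 17, 1784 is a Saturday.
From Saturday to the next Wednesday is 4 days.
Apr 17, 1784 + 4 = Apr 21, 1784.

April 21, 1784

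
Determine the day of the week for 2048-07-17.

Doomsday rule: the anchor day for the 2000s is Tuesday. For year 48: 48÷12 = 4 r 0, and 0÷4 = 0, so 4+0+0 = 4.
Tuesday + 4 ≡ Saturday — that's 2048's doomsday.
In July the doomsday date is Jul 11.
Jul 17 is 6 days after Jul 11; 6 mod 7 = 6, so Saturday + 6 = Friday.

Friday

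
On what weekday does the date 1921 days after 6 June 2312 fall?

Sunday

Jun 6, 2312 is a Thursday.
1921 mod 7 = 3, so 1921 days after a Thursday is Thursday + 3 = Sunday.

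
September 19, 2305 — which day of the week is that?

Tuesday

Doomsday rule: the anchor day for the 2300s is Wednesday. For year 05: 5÷12 = 0 r 5, and 5÷4 = 1, so 0+5+1 = 6.
Wednesday + 6 ≡ Tuesday — that's 2305's doomsday.
In September the doomsday date is Sep 5.
Sep 19 is 14 days after Sep 5; 14 mod 7 = 0, so Tuesday + 0 = Tuesday.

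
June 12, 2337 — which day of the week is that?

Saturday

Doomsday rule: the anchor day for the 2300s is Wednesday. For year 37: 37÷12 = 3 r 1, and 1÷4 = 0, so 3+1+0 = 4.
Wednesday + 4 ≡ Sunday — that's 2337's doomsday.
In June the doomsday date is Jun 6.
Jun 12 is 6 days after Jun 6; 6 mod 7 = 6, so Sunday + 6 = Saturday.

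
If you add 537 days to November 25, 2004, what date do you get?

+365 (one year) → Nov 25, 2005 (172 left).
Nov has 30 days: +6 → Dec 1, 2005 (166 left).
Dec has 31 days: +31 → Jan 1, 2006 (135 left).
Jan has 31 days: +31 → Feb 1, 2006 (104 left).
Feb has 28 days: +28 → Mar 1, 2006 (76 left).
Mar has 31 days: +31 → Apr 1, 2006 (45 left).
Apr has 30 days: +30 → May 1, 2006 (15 left).
+15 → May 16, 2006.

May 16, 2006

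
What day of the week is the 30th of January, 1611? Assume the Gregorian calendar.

Sunday

Doomsday rule: the anchor day for the 1600s is Tuesday. For year 11: 11÷12 = 0 r 11, and 11÷4 = 2, so 0+11+2 = 13.
Tuesday + 13 ≡ Monday — that's 1611's doomsday.
In January the doomsday date is Jan 3 (1611 is not a leap year).
Jan 30 is 27 days after Jan 3; 27 mod 7 = 6, so Monday + 6 = Sunday.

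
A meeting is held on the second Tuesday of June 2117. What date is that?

June 8, 2117

June 1, 2117 is a Tuesday.
The first Tuesday is therefore June 1 (same day).
The second Tuesday is 1 + 1×7 = June 8.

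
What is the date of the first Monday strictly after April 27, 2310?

Apr 27, 2310 is a Wednesday.
From Wednesday to the next Monday is 5 days.
Apr 27, 2310 + 5 = May 2, 2310.

May 2, 2310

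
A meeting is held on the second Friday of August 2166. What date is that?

August 8, 2166

August 1, 2166 is a Friday.
The first Friday is therefore August 1 (same day).
The second Friday is 1 + 1×7 = August 8.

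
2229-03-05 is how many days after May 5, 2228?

304

May 5, 2228 → Jun 5, 2228: 31 days (May has 31).
Jun 5, 2228 → Jul 5, 2228: 30 days (June has 30).
Jul 5, 2228 → Aug 5, 2228: 31 days (July has 31).
Aug 5, 2228 → Sep 5, 2228: 31 days (August has 31).
Sep 5, 2228 → Oct 5, 2228: 30 days (September has 30).
Oct 5, 2228 → Nov 5, 2228: 31 days (October has 31).
Nov 5, 2228 → Dec 5, 2228: 30 days (November has 30).
Dec 5, 2228 → Jan 5, 2229: 31 days (December has 31).
Jan 5, 2229 → Feb 5, 2229: 31 days (January has 31).
Feb 5, 2229 → Mar 5, 2229: 28 days.
Total: 304 days.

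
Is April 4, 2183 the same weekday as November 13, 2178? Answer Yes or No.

From Nov 13, 2178 to Apr 4, 2183 is 1603 days.
1603 mod 7 = 0, so they are the same weekday.
(Nov 13, 2178 is a Friday; Apr 4, 2183 is a Friday.)

Yes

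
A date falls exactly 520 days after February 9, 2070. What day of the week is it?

Tuesday

Feb 9, 2070 is a Sunday.
520 mod 7 = 2, so 520 days after a Sunday is Sunday + 2 = Tuesday.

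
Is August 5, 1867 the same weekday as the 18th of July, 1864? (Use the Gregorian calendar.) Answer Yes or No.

Yes

From Jul 18, 1864 to Aug 5, 1867 is 1113 days.
1113 mod 7 = 0, so they are the same weekday.
(Jul 18, 1864 is a Monday; Aug 5, 1867 is a Monday.)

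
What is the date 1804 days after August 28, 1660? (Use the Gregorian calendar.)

+365 (one year) → Aug 28, 1661 (1439 left).
+365 (one year) → Aug 28, 1662 (1074 left).
+365 (one year) → Aug 28, 1663 (709 left).
+366 (one year; includes Feb 29, 1664) → Aug 28, 1664 (343 left).
Aug has 31 days: +4 → Sep 1, 1664 (339 left).
Sep has 30 days: +30 → Oct 1, 1664 (309 left).
Oct has 31 days: +31 → Nov 1, 1664 (278 left).
Nov has 30 days: +30 → Dec 1, 1664 (248 left).
Dec has 31 days: +31 → Jan 1, 1665 (217 left).
Jan has 31 days: +31 → Feb 1, 1665 (186 left).
Feb has 28 days: +28 → Mar 1, 1665 (158 left).
Mar has 31 days: +31 → Apr 1, 1665 (127 left).
Apr has 30 days: +30 → May 1, 1665 (97 left).
May has 31 days: +31 → Jun 1, 1665 (66 left).
Jun has 30 days: +30 → Jul 1, 1665 (36 left).
Jul has 31 days: +31 → Aug 1, 1665 (5 left).
+5 → Aug 6, 1665.

August 6, 1665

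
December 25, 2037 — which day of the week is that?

Doomsday rule: the anchor day for the 2000s is Tuesday. For year 37: 37÷12 = 3 r 1, and 1÷4 = 0, so 3+1+0 = 4.
Tuesday + 4 ≡ Saturday — that's 2037's doomsday.
In December the doomsday date is Dec 12.
Dec 25 is 13 days after Dec 12; 13 mod 7 = 6, so Saturday + 6 = Friday.

Friday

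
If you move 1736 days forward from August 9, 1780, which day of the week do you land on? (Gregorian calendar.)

First find the weekday of Aug 9, 1780. Doomsday rule: the anchor day for the 1700s is Sunday. For year 80: 80÷12 = 6 r 8, and 8÷4 = 2, so 6+8+2 = 16.
Sunday + 16 ≡ Tuesday — that's 1780's doomsday.
In August the doomsday date is Aug 8.
Aug 9 is 1 day after Aug 8; 1 mod 7 = 1, so Tuesday + 1 = Wednesday.
1736 mod 7 = 0, so 1736 days after a Wednesday is Wednesday + 0 = Wednesday.

Wednesday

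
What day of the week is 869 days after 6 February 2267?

First find the weekday of Feb 6, 2267. Doomsday rule: the anchor day for the 2200s is Friday. For year 67: 67÷12 = 5 r 7, and 7÷4 = 1, so 5+7+1 = 13.
Friday + 13 ≡ Thursday — that's 2267's doomsday.
In February the doomsday date is Feb 28 (2267 is not a leap year).
Feb 6 is 22 days before Feb 28; 22 mod 7 = 1, so Thursday − 1 = Wednesday.
869 mod 7 = 1, so 869 days after a Wednesday is Wednesday + 1 = Thursday.

Thursday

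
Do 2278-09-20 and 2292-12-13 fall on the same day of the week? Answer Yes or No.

From Sep 20, 2278 to Dec 13, 2292 is 5198 days.
5198 mod 7 = 4, so they are different weekdays.
(Sep 20, 2278 is a Friday; Dec 13, 2292 is a Tuesday.)

No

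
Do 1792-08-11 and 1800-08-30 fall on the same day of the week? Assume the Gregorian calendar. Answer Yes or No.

Yes

From Aug 11, 1792 to Aug 30, 1800 is 2940 days.
2940 mod 7 = 0, so they are the same weekday.
(Aug 11, 1792 is a Saturday; Aug 30, 1800 is a Saturday.)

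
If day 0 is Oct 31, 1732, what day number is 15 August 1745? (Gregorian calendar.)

4671

Oct 31, 1732 → Oct 31, 1733: 365 days.
Oct 31, 1733 → Oct 31, 1734: 365 days.
Oct 31, 1734 → Oct 31, 1735: 365 days.
Oct 31, 1735 → Oct 31, 1736: 366 days (Feb 29, 1736 is in that span).
Oct 31, 1736 → Oct 31, 1737: 365 days.
Oct 31, 1737 → Oct 31, 1738: 365 days.
Oct 31, 1738 → Oct 31, 1739: 365 days.
Oct 31, 1739 → Oct 31, 1740: 366 days (Feb 29, 1740 is in that span).
Oct 31, 1740 → Oct 31, 1741: 365 days.
Oct 31, 1741 → Oct 31, 1742: 365 days.
Oct 31, 1742 → Oct 31, 1743: 365 days.
Oct 31, 1743 → Oct 31, 1744: 366 days (Feb 29, 1744 is in that span).
Oct 31, 1744 → Nov 30, 1744: 30 days (October has 31).
Nov 30, 1744 → Dec 30, 1744: 30 days (November has 30).
Dec 30, 1744 → Jan 30, 1745: 31 days (December has 31).
Jan 30, 1745 → Feb 28, 1745: 29 days (January has 31).
Feb 28, 1745 → Mar 28, 1745: 28 days (February has 28).
Mar 28, 1745 → Apr 28, 1745: 31 days (March has 31).
Apr 28, 1745 → May 28, 1745: 30 days (April has 30).
May 28, 1745 → Jun 28, 1745: 31 days (May has 31).
Jun 28, 1745 → Jul 28, 1745: 30 days (June has 30).
Jul 28, 1745 → Aug 15, 1745: 18 days.
Total: 4671 days.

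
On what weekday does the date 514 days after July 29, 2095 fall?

First find the weekday of Jul 29, 2095. Doomsday rule: the anchor day for the 2000s is Tuesday. For year 95: 95÷12 = 7 r 11, and 11÷4 = 2, so 7+11+2 = 20.
Tuesday + 20 ≡ Monday — that's 2095's doomsday.
In July the doomsday date is Jul 11.
Jul 29 is 18 days after Jul 11; 18 mod 7 = 4, so Monday + 4 = Friday.
514 mod 7 = 3, so 514 days after a Friday is Friday + 3 = Monday.

Monday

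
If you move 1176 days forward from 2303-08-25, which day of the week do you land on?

First find the weekday of Aug 25, 2303. Doomsday rule: the anchor day for the 2300s is Wednesday. For year 03: 3÷12 = 0 r 3, and 3÷4 = 0, so 0+3+0 = 3.
Wednesday + 3 ≡ Saturday — that's 2303's doomsday.
In August the doomsday date is Aug 8.
Aug 25 is 17 days after Aug 8; 17 mod 7 = 3, so Saturday + 3 = Tuesday.
1176 mod 7 = 0, so 1176 days after a Tuesday is Tuesday + 0 = Tuesday.

Tuesday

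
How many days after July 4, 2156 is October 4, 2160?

1553

Jul 4, 2156 → Jul 4, 2157: 365 days.
Jul 4, 2157 → Jul 4, 2158: 365 days.
Jul 4, 2158 → Jul 4, 2159: 365 days.
Jul 4, 2159 → Jul 4, 2160: 366 days (Feb 29, 2160 is in that span).
Jul 4, 2160 → Aug 4, 2160: 31 days (July has 31).
Aug 4, 2160 → Sep 4, 2160: 31 days (August has 31).
Sep 4, 2160 → Oct 4, 2160: 30 days.
Total: 1553 days.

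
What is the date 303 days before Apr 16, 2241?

June 17, 2240

−16 → Mar 31, 2241 (end of Mar, 31 days; 287 left).
−31 → Feb 28, 2241 (end of Feb, 28 days; 256 left).
−28 → Jan 31, 2241 (end of Jan, 31 days; 228 left).
−31 → Dec 31, 2240 (end of Dec, 31 days; 197 left).
−31 → Nov 30, 2240 (end of Nov, 30 days; 166 left).
−30 → Oct 31, 2240 (end of Oct, 31 days; 136 left).
−31 → Sep 30, 2240 (end of Sep, 30 days; 105 left).
−30 → Aug 31, 2240 (end of Aug, 31 days; 75 left).
−31 → Jul 31, 2240 (end of Jul, 31 days; 44 left).
−31 → Jun 30, 2240 (end of Jun, 30 days; 13 left).
−13 → Jun 17, 2240.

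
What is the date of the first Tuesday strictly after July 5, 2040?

July 10, 2040

Jul 5, 2040 is a Thursday.
From Thursday to the next Tuesday is 5 days.
Jul 5, 2040 + 5 = Jul 10, 2040.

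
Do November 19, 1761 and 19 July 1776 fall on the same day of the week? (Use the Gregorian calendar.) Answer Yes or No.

No

From Nov 19, 1761 to Jul 19, 1776 is 5356 days.
5356 mod 7 = 1, so they are different weekdays.
(Nov 19, 1761 is a Thursday; Jul 19, 1776 is a Friday.)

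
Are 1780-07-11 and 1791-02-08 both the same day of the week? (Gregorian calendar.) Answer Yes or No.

From Jul 11, 1780 to Feb 8, 1791 is 3864 days.
3864 mod 7 = 0, so they are the same weekday.
(Jul 11, 1780 is a Tuesday; Feb 8, 1791 is a Tuesday.)

Yes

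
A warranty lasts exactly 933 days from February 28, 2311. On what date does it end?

+365 (one year) → Feb 28, 2312 (568 left).
+366 (one year; includes Feb 29, 2312) → Feb 28, 2313 (202 left).
Feb has 28 days: +1 → Mar 1, 2313 (201 left).
Mar has 31 days: +31 → Apr 1, 2313 (170 left).
Apr has 30 days: +30 → May 1, 2313 (140 left).
May has 31 days: +31 → Jun 1, 2313 (109 left).
Jun has 30 days: +30 → Jul 1, 2313 (79 left).
Jul has 31 days: +31 → Aug 1, 2313 (48 left).
Aug has 31 days: +31 → Sep 1, 2313 (17 left).
+17 → Sep 18, 2313.

September 18, 2313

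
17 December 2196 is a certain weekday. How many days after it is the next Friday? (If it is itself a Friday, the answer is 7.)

Dec 17, 2196 is a Saturday.
From Saturday to the next Friday is 6 days.

6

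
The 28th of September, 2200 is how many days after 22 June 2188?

Jun 22, 2188 → Jun 22, 2189: 365 days.
Jun 22, 2189 → Jun 22, 2190: 365 days.
Jun 22, 2190 → Jun 22, 2191: 365 days.
Jun 22, 2191 → Jun 22, 2192: 366 days (Feb 29, 2192 is in that span).
Jun 22, 2192 → Jun 22, 2193: 365 days.
Jun 22, 2193 → Jun 22, 2194: 365 days.
Jun 22, 2194 → Jun 22, 2195: 365 days.
Jun 22, 2195 → Jun 22, 2196: 366 days (Feb 29, 2196 is in that span).
Jun 22, 2196 → Jun 22, 2197: 365 days.
Jun 22, 2197 → Jun 22, 2198: 365 days.
Jun 22, 2198 → Jun 22, 2199: 365 days.
Jun 22, 2199 → Jun 22, 2200: 365 days.
Jun 22, 2200 → Jul 22, 2200: 30 days (June has 30).
Jul 22, 2200 → Aug 22, 2200: 31 days (July has 31).
Aug 22, 2200 → Sep 22, 2200: 31 days (August has 31).
Sep 22, 2200 → Sep 28, 2200: 6 days.
Total: 4480 days.

4480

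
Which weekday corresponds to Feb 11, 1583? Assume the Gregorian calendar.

Friday

Doomsday rule: the anchor day for the 1500s is Wednesday. For year 83: 83÷12 = 6 r 11, and 11÷4 = 2, so 6+11+2 = 19.
Wednesday + 19 ≡ Monday — that's 1583's doomsday.
In February the doomsday date is Feb 28 (1583 is not a leap year).
Feb 11 is 17 days before Feb 28; 17 mod 7 = 3, so Monday − 3 = Friday.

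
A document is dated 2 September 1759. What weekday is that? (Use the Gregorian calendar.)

Sunday

Doomsday rule: the anchor day for the 1700s is Sunday. For year 59: 59÷12 = 4 r 11, and 11÷4 = 2, so 4+11+2 = 17.
Sunday + 17 ≡ Wednesday — that's 1759's doomsday.
In September the doomsday date is Sep 5.
Sep 2 is 3 days before Sep 5; 3 mod 7 = 3, so Wednesday − 3 = Sunday.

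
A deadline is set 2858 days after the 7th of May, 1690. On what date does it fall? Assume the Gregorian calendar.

March 4, 1698

+365 (one year) → May 7, 1691 (2493 left).
+366 (one year; includes Feb 29, 1692) → May 7, 1692 (2127 left).
+365 (one year) → May 7, 1693 (1762 left).
+365 (one year) → May 7, 1694 (1397 left).
+365 (one year) → May 7, 1695 (1032 left).
+366 (one year; includes Feb 29, 1696) → May 7, 1696 (666 left).
+365 (one year) → May 7, 1697 (301 left).
May has 31 days: +25 → Jun 1, 1697 (276 left).
Jun has 30 days: +30 → Jul 1, 1697 (246 left).
Jul has 31 days: +31 → Aug 1, 1697 (215 left).
Aug has 31 days: +31 → Sep 1, 1697 (184 left).
Sep has 30 days: +30 → Oct 1, 1697 (154 left).
Oct has 31 days: +31 → Nov 1, 1697 (123 left).
Nov has 30 days: +30 → Dec 1, 1697 (93 left).
Dec has 31 days: +31 → Jan 1, 1698 (62 left).
Jan has 31 days: +31 → Feb 1, 1698 (31 left).
Feb has 28 days: +28 → Mar 1, 1698 (3 left).
+3 → Mar 4, 1698.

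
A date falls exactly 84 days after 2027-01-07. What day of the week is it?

First find the weekday of Jan 7, 2027. Doomsday rule: the anchor day for the 2000s is Tuesday. For year 27: 27÷12 = 2 r 3, and 3÷4 = 0, so 2+3+0 = 5.
Tuesday + 5 ≡ Sunday — that's 2027's doomsday.
In January the doomsday date is Jan 3 (2027 is not a leap year).
Jan 7 is 4 days after Jan 3; 4 mod 7 = 4, so Sunday + 4 = Thursday.
84 mod 7 = 0, so 84 days after a Thursday is Thursday + 0 = Thursday.

Thursday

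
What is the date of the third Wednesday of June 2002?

June 19, 2002

June 1, 2002 is a Saturday.
The first Wednesday is therefore June 5 (4 days later).
The third Wednesday is 5 + 2×7 = June 19.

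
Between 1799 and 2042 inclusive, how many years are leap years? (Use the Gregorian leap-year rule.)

Multiples of 4 in [1799,2042]: 61.
Of those, multiples of 100: 3 (not leap unless ÷400).
Multiples of 400: 1.
Leap years = 61 − 3 + 1 = 59.

59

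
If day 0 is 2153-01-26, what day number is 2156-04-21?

1181

Jan 26, 2153 → Jan 26, 2154: 365 days.
Jan 26, 2154 → Jan 26, 2155: 365 days.
Jan 26, 2155 → Jan 26, 2156: 365 days.
Jan 26, 2156 → Feb 26, 2156: 31 days (January has 31).
Feb 26, 2156 → Mar 26, 2156: 29 days (February has 29).
Mar 26, 2156 → Apr 21, 2156: 26 days.
Total: 1181 days.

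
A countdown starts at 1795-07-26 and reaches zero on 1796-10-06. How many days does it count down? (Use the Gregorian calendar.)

Jul 26, 1795 → Jul 26, 1796: 366 days (Feb 29, 1796 is in that span).
Jul 26, 1796 → Aug 26, 1796: 31 days (July has 31).
Aug 26, 1796 → Sep 26, 1796: 31 days (August has 31).
Sep 26, 1796 → Oct 6, 1796: 10 days.
Total: 438 days.

438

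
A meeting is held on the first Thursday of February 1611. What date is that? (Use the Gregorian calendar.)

February 3, 1611

February 1, 1611 is a Tuesday.
The first Thursday is therefore February 3 (2 days later).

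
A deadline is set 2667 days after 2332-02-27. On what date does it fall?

+366 (one year; includes Feb 29, 2332) → Feb 27, 2333 (2301 left).
+365 (one year) → Feb 27, 2334 (1936 left).
+365 (one year) → Feb 27, 2335 (1571 left).
+365 (one year) → Feb 27, 2336 (1206 left).
+366 (one year; includes Feb 29, 2336) → Feb 27, 2337 (840 left).
+365 (one year) → Feb 27, 2338 (475 left).
+365 (one year) → Feb 27, 2339 (110 left).
Feb has 28 days: +2 → Mar 1, 2339 (108 left).
Mar has 31 days: +31 → Apr 1, 2339 (77 left).
Apr has 30 days: +30 → May 1, 2339 (47 left).
May has 31 days: +31 → Jun 1, 2339 (16 left).
+16 → Jun 17, 2339.

June 17, 2339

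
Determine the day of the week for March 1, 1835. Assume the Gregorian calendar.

Doomsday rule: the anchor day for the 1800s is Friday. For year 35: 35÷12 = 2 r 11, and 11÷4 = 2, so 2+11+2 = 15.
Friday + 15 ≡ Saturday — that's 1835's doomsday.
In March the doomsday date is Mar 14.
Mar 1 is 13 days before Mar 14; 13 mod 7 = 6, so Saturday − 6 = Sunday.

Sunday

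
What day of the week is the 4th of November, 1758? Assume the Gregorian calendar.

Saturday

Doomsday rule: the anchor day for the 1700s is Sunday. For year 58: 58÷12 = 4 r 10, and 10÷4 = 2, so 4+10+2 = 16.
Sunday + 16 ≡ Tuesday — that's 1758's doomsday.
In November the doomsday date is Nov 7.
Nov 4 is 3 days before Nov 7; 3 mod 7 = 3, so Tuesday − 3 = Saturday.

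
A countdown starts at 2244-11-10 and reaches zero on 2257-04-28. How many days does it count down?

Nov 10, 2244 → Nov 10, 2245: 365 days.
Nov 10, 2245 → Nov 10, 2246: 365 days.
Nov 10, 2246 → Nov 10, 2247: 365 days.
Nov 10, 2247 → Nov 10, 2248: 366 days (Feb 29, 2248 is in that span).
Nov 10, 2248 → Nov 10, 2249: 365 days.
Nov 10, 2249 → Nov 10, 2250: 365 days.
Nov 10, 2250 → Nov 10, 2251: 365 days.
Nov 10, 2251 → Nov 10, 2252: 366 days (Feb 29, 2252 is in that span).
Nov 10, 2252 → Nov 10, 2253: 365 days.
Nov 10, 2253 → Nov 10, 2254: 365 days.
Nov 10, 2254 → Nov 10, 2255: 365 days.
Nov 10, 2255 → Nov 10, 2256: 366 days (Feb 29, 2256 is in that span).
Nov 10, 2256 → Dec 10, 2256: 30 days (November has 30).
Dec 10, 2256 → Jan 10, 2257: 31 days (December has 31).
Jan 10, 2257 → Feb 10, 2257: 31 days (January has 31).
Feb 10, 2257 → Mar 10, 2257: 28 days (February has 28).
Mar 10, 2257 → Apr 10, 2257: 31 days (March has 31).
Apr 10, 2257 → Apr 28, 2257: 18 days.
Total: 4552 days.

4552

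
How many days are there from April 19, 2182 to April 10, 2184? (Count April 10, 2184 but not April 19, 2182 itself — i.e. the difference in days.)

722

Apr 19, 2182 → Apr 19, 2183: 365 days.
Apr 19, 2183 → May 19, 2183: 30 days (April has 30).
May 19, 2183 → Jun 19, 2183: 31 days (May has 31).
Jun 19, 2183 → Jul 19, 2183: 30 days (June has 30).
Jul 19, 2183 → Aug 19, 2183: 31 days (July has 31).
Aug 19, 2183 → Sep 19, 2183: 31 days (August has 31).
Sep 19, 2183 → Oct 19, 2183: 30 days (September has 30).
Oct 19, 2183 → Nov 19, 2183: 31 days (October has 31).
Nov 19, 2183 → Dec 19, 2183: 30 days (November has 30).
Dec 19, 2183 → Jan 19, 2184: 31 days (December has 31).
Jan 19, 2184 → Feb 19, 2184: 31 days (January has 31).
Feb 19, 2184 → Mar 19, 2184: 29 days (February has 29).
Mar 19, 2184 → Apr 10, 2184: 22 days.
Total: 722 days.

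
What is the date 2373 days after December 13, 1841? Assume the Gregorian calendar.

+365 (one year) → Dec 13, 1842 (2008 left).
+365 (one year) → Dec 13, 1843 (1643 left).
+366 (one year; includes Feb 29, 1844) → Dec 13, 1844 (1277 left).
+365 (one year) → Dec 13, 1845 (912 left).
+365 (one year) → Dec 13, 1846 (547 left).
+365 (one year) → Dec 13, 1847 (182 left).
Dec has 31 days: +19 → Jan 1, 1848 (163 left).
Jan has 31 days: +31 → Feb 1, 1848 (132 left).
Feb has 29 days: +29 → Mar 1, 1848 (103 left).
Mar has 31 days: +31 → Apr 1, 1848 (72 left).
Apr has 30 days: +30 → May 1, 1848 (42 left).
May has 31 days: +31 → Jun 1, 1848 (11 left).
+11 → Jun 12, 1848.

June 12, 1848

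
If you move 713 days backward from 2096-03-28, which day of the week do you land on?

First find the weekday of Mar 28, 2096. Doomsday rule: the anchor day for the 2000s is Tuesday. For year 96: 96÷12 = 8 r 0, and 0÷4 = 0, so 8+0+0 = 8.
Tuesday + 8 ≡ Wednesday — that's 2096's doomsday.
In March the doomsday date is Mar 14.
Mar 28 is 14 days after Mar 14; 14 mod 7 = 0, so Wednesday + 0 = Wednesday.
713 mod 7 = 6, so 713 days before a Wednesday is Wednesday − 6 = Thursday.

Thursday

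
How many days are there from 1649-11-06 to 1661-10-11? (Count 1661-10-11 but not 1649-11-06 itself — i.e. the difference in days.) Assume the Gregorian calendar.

4357

Nov 6, 1649 → Nov 6, 1650: 365 days.
Nov 6, 1650 → Nov 6, 1651: 365 days.
Nov 6, 1651 → Nov 6, 1652: 366 days (Feb 29, 1652 is in that span).
Nov 6, 1652 → Nov 6, 1653: 365 days.
Nov 6, 1653 → Nov 6, 1654: 365 days.
Nov 6, 1654 → Nov 6, 1655: 365 days.
Nov 6, 1655 → Nov 6, 1656: 366 days (Feb 29, 1656 is in that span).
Nov 6, 1656 → Nov 6, 1657: 365 days.
Nov 6, 1657 → Nov 6, 1658: 365 days.
Nov 6, 1658 → Nov 6, 1659: 365 days.
Nov 6, 1659 → Nov 6, 1660: 366 days (Feb 29, 1660 is in that span).
Nov 6, 1660 → Dec 6, 1660: 30 days (November has 30).
Dec 6, 1660 → Jan 6, 1661: 31 days (December has 31).
Jan 6, 1661 → Feb 6, 1661: 31 days (January has 31).
Feb 6, 1661 → Mar 6, 1661: 28 days (February has 28).
Mar 6, 1661 → Apr 6, 1661: 31 days (March has 31).
Apr 6, 1661 → May 6, 1661: 30 days (April has 30).
May 6, 1661 → Jun 6, 1661: 31 days (May has 31).
Jun 6, 1661 → Jul 6, 1661: 30 days (June has 30).
Jul 6, 1661 → Aug 6, 1661: 31 days (July has 31).
Aug 6, 1661 → Sep 6, 1661: 31 days (August has 31).
Sep 6, 1661 → Oct 6, 1661: 30 days (September has 30).
Oct 6, 1661 → Oct 11, 1661: 5 days.
Total: 4357 days.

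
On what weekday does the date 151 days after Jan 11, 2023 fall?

Jan 11, 2023 is a Wednesday.
151 mod 7 = 4, so 151 days after a Wednesday is Wednesday + 4 = Sunday.

Sunday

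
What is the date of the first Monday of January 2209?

January 1, 2209 is a Sunday.
The first Monday is therefore January 2 (1 days later).

January 2, 2209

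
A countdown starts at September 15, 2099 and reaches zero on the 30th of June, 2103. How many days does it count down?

1383

Sep 15, 2099 → Sep 15, 2100: 365 days.
Sep 15, 2100 → Sep 15, 2101: 365 days.
Sep 15, 2101 → Sep 15, 2102: 365 days.
Sep 15, 2102 → Oct 15, 2102: 30 days (September has 30).
Oct 15, 2102 → Nov 15, 2102: 31 days (October has 31).
Nov 15, 2102 → Dec 15, 2102: 30 days (November has 30).
Dec 15, 2102 → Jan 15, 2103: 31 days (December has 31).
Jan 15, 2103 → Feb 15, 2103: 31 days (January has 31).
Feb 15, 2103 → Mar 15, 2103: 28 days (February has 28).
Mar 15, 2103 → Apr 15, 2103: 31 days (March has 31).
Apr 15, 2103 → May 15, 2103: 30 days (April has 30).
May 15, 2103 → Jun 15, 2103: 31 days (May has 31).
Jun 15, 2103 → Jun 30, 2103: 15 days.
Total: 1383 days.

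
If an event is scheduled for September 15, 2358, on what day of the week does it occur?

Doomsday rule: the anchor day for the 2300s is Wednesday. For year 58: 58÷12 = 4 r 10, and 10÷4 = 2, so 4+10+2 = 16.
Wednesday + 16 ≡ Friday — that's 2358's doomsday.
In September the doomsday date is Sep 5.
Sep 15 is 10 days after Sep 5; 10 mod 7 = 3, so Friday + 3 = Monday.

Monday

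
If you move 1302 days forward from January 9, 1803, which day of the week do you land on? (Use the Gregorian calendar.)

Jan 9, 1803 is a Sunday.
1302 mod 7 = 0, so 1302 days after a Sunday is Sunday + 0 = Sunday.

Sunday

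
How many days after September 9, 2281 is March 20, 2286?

Sep 9, 2281 → Sep 9, 2282: 365 days.
Sep 9, 2282 → Sep 9, 2283: 365 days.
Sep 9, 2283 → Sep 9, 2284: 366 days (Feb 29, 2284 is in that span).
Sep 9, 2284 → Sep 9, 2285: 365 days.
Sep 9, 2285 → Oct 9, 2285: 30 days (September has 30).
Oct 9, 2285 → Nov 9, 2285: 31 days (October has 31).
Nov 9, 2285 → Dec 9, 2285: 30 days (November has 30).
Dec 9, 2285 → Jan 9, 2286: 31 days (December has 31).
Jan 9, 2286 → Feb 9, 2286: 31 days (January has 31).
Feb 9, 2286 → Mar 9, 2286: 28 days (February has 28).
Mar 9, 2286 → Mar 20, 2286: 11 days.
Total: 1653 days.

1653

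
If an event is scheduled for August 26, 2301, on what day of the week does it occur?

Doomsday rule: the anchor day for the 2300s is Wednesday. For year 01: 1÷12 = 0 r 1, and 1÷4 = 0, so 0+1+0 = 1.
Wednesday + 1 ≡ Thursday — that's 2301's doomsday.
In August the doomsday date is Aug 8.
Aug 26 is 18 days after Aug 8; 18 mod 7 = 4, so Thursday + 4 = Monday.

Monday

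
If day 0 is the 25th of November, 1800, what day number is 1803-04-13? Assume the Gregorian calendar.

Nov 25, 1800 → Nov 25, 1801: 365 days.
Nov 25, 1801 → Nov 25, 1802: 365 days.
Nov 25, 1802 → Dec 25, 1802: 30 days (November has 30).
Dec 25, 1802 → Jan 25, 1803: 31 days (December has 31).
Jan 25, 1803 → Feb 25, 1803: 31 days (January has 31).
Feb 25, 1803 → Mar 25, 1803: 28 days (February has 28).
Mar 25, 1803 → Apr 13, 1803: 19 days.
Total: 869 days.

869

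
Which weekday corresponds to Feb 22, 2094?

January 1, 2094 is a Friday.
Jan 1, 2094 → Feb 1, 2094: 31 days (January has 31).
Feb 1, 2094 → Feb 22, 2094: 21 days.
Total: 52 days.
52 mod 7 = 3, so Friday + 3 = Monday.

Monday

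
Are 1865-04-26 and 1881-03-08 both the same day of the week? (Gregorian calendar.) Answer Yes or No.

No

From Apr 26, 1865 to Mar 8, 1881 is 5795 days.
5795 mod 7 = 6, so they are different weekdays.
(Apr 26, 1865 is a Wednesday; Mar 8, 1881 is a Tuesday.)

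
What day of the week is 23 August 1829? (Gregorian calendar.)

January 1, 1829 is a Thursday.
Jan 1, 1829 → Feb 1, 1829: 31 days (January has 31).
Feb 1, 1829 → Mar 1, 1829: 28 days (February has 28).
Mar 1, 1829 → Apr 1, 1829: 31 days (March has 31).
Apr 1, 1829 → May 1, 1829: 30 days (April has 30).
May 1, 1829 → Jun 1, 1829: 31 days (May has 31).
Jun 1, 1829 → Jul 1, 1829: 30 days (June has 30).
Jul 1, 1829 → Aug 1, 1829: 31 days (July has 31).
Aug 1, 1829 → Aug 23, 1829: 22 days.
Total: 234 days.
234 mod 7 = 3, so Thursday + 3 = Sunday.

Sunday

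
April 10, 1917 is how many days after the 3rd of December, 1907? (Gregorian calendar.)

Dec 3, 1907 → Dec 3, 1908: 366 days (Feb 29, 1908 is in that span).
Dec 3, 1908 → Dec 3, 1909: 365 days.
Dec 3, 1909 → Dec 3, 1910: 365 days.
Dec 3, 1910 → Dec 3, 1911: 365 days.
Dec 3, 1911 → Dec 3, 1912: 366 days (Feb 29, 1912 is in that span).
Dec 3, 1912 → Dec 3, 1913: 365 days.
Dec 3, 1913 → Dec 3, 1914: 365 days.
Dec 3, 1914 → Dec 3, 1915: 365 days.
Dec 3, 1915 → Dec 3, 1916: 366 days (Feb 29, 1916 is in that span).
Dec 3, 1916 → Jan 3, 1917: 31 days (December has 31).
Jan 3, 1917 → Feb 3, 1917: 31 days (January has 31).
Feb 3, 1917 → Mar 3, 1917: 28 days (February has 28).
Mar 3, 1917 → Apr 3, 1917: 31 days (March has 31).
Apr 3, 1917 → Apr 10, 1917: 7 days.
Total: 3416 days.

3416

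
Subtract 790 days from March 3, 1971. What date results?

January 2, 1969

−365 (one year) → Mar 3, 1970 (425 left).
−365 (one year) → Mar 3, 1969 (60 left).
−3 → Feb 28, 1969 (end of Feb, 28 days; 57 left).
−28 → Jan 31, 1969 (end of Jan, 31 days; 29 left).
−29 → Jan 2, 1969.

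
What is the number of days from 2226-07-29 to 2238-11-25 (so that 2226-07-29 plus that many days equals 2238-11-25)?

Jul 29, 2226 → Jul 29, 2227: 365 days.
Jul 29, 2227 → Jul 29, 2228: 366 days (Feb 29, 2228 is in that span).
Jul 29, 2228 → Jul 29, 2229: 365 days.
Jul 29, 2229 → Jul 29, 2230: 365 days.
Jul 29, 2230 → Jul 29, 2231: 365 days.
Jul 29, 2231 → Jul 29, 2232: 366 days (Feb 29, 2232 is in that span).
Jul 29, 2232 → Jul 29, 2233: 365 days.
Jul 29, 2233 → Jul 29, 2234: 365 days.
Jul 29, 2234 → Jul 29, 2235: 365 days.
Jul 29, 2235 → Jul 29, 2236: 366 days (Feb 29, 2236 is in that span).
Jul 29, 2236 → Jul 29, 2237: 365 days.
Jul 29, 2237 → Jul 29, 2238: 365 days.
Jul 29, 2238 → Aug 29, 2238: 31 days (July has 31).
Aug 29, 2238 → Sep 29, 2238: 31 days (August has 31).
Sep 29, 2238 → Oct 29, 2238: 30 days (September has 30).
Oct 29, 2238 → Nov 25, 2238: 27 days.
Total: 4502 days.

4502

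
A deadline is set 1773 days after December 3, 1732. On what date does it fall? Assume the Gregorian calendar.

+365 (one year) → Dec 3, 1733 (1408 left).
+365 (one year) → Dec 3, 1734 (1043 left).
+365 (one year) → Dec 3, 1735 (678 left).
+366 (one year; includes Feb 29, 1736) → Dec 3, 1736 (312 left).
Dec has 31 days: +29 → Jan 1, 1737 (283 left).
Jan has 31 days: +31 → Feb 1, 1737 (252 left).
Feb has 28 days: +28 → Mar 1, 1737 (224 left).
Mar has 31 days: +31 → Apr 1, 1737 (193 left).
Apr has 30 days: +30 → May 1, 1737 (163 left).
May has 31 days: +31 → Jun 1, 1737 (132 left).
Jun has 30 days: +30 → Jul 1, 1737 (102 left).
Jul has 31 days: +31 → Aug 1, 1737 (71 left).
Aug has 31 days: +31 → Sep 1, 1737 (40 left).
Sep has 30 days: +30 → Oct 1, 1737 (10 left).
+10 → Oct 11, 1737.

October 11, 1737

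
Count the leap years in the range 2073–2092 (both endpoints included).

5

Multiples of 4 in [2073,2092]: 5.
Of those, multiples of 100: 0 (not leap unless ÷400).
Multiples of 400: 0.
Leap years = 5 − 0 + 0 = 5.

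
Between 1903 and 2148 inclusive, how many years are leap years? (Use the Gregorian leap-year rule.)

Multiples of 4 in [1903,2148]: 62.
Of those, multiples of 100: 2 (not leap unless ÷400).
Multiples of 400: 1.
Leap years = 62 − 2 + 1 = 61.

61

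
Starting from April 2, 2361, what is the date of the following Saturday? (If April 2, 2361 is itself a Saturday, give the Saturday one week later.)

Apr 2, 2361 is a Sunday.
From Sunday to the next Saturday is 6 days.
Apr 2, 2361 + 6 = Apr 8, 2361.

April 8, 2361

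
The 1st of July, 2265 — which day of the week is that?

Saturday

Doomsday rule: the anchor day for the 2200s is Friday. For year 65: 65÷12 = 5 r 5, and 5÷4 = 1, so 5+5+1 = 11.
Friday + 11 ≡ Tuesday — that's 2265's doomsday.
In July the doomsday date is Jul 11.
Jul 1 is 10 days before Jul 11; 10 mod 7 = 3, so Tuesday − 3 = Saturday.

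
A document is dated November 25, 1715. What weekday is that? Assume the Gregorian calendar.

Monday

Doomsday rule: the anchor day for the 1700s is Sunday. For year 15: 15÷12 = 1 r 3, and 3÷4 = 0, so 1+3+0 = 4.
Sunday + 4 ≡ Thursday — that's 1715's doomsday.
In November the doomsday date is Nov 7.
Nov 25 is 18 days after Nov 7; 18 mod 7 = 4, so Thursday + 4 = Monday.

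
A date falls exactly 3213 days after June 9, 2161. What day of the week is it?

Jun 9, 2161 is a Tuesday.
3213 mod 7 = 0, so 3213 days after a Tuesday is Tuesday + 0 = Tuesday.

Tuesday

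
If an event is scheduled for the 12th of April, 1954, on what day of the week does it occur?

Doomsday rule: the anchor day for the 1900s is Wednesday. For year 54: 54÷12 = 4 r 6, and 6÷4 = 1, so 4+6+1 = 11.
Wednesday + 11 ≡ Sunday — that's 1954's doomsday.
In April the doomsday date is Apr 4.
Apr 12 is 8 days after Apr 4; 8 mod 7 = 1, so Sunday + 1 = Monday.

Monday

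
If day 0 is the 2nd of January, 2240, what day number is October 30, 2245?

Jan 2, 2240 → Jan 2, 2241: 366 days (Feb 29, 2240 is in that span).
Jan 2, 2241 → Jan 2, 2242: 365 days.
Jan 2, 2242 → Jan 2, 2243: 365 days.
Jan 2, 2243 → Jan 2, 2244: 365 days.
Jan 2, 2244 → Jan 2, 2245: 366 days (Feb 29, 2244 is in that span).
Jan 2, 2245 → Feb 2, 2245: 31 days (January has 31).
Feb 2, 2245 → Mar 2, 2245: 28 days (February has 28).
Mar 2, 2245 → Apr 2, 2245: 31 days (March has 31).
Apr 2, 2245 → May 2, 2245: 30 days (April has 30).
May 2, 2245 → Jun 2, 2245: 31 days (May has 31).
Jun 2, 2245 → Jul 2, 2245: 30 days (June has 30).
Jul 2, 2245 → Aug 2, 2245: 31 days (July has 31).
Aug 2, 2245 → Sep 2, 2245: 31 days (August has 31).
Sep 2, 2245 → Oct 2, 2245: 30 days (September has 30).
Oct 2, 2245 → Oct 30, 2245: 28 days.
Total: 2128 days.

2128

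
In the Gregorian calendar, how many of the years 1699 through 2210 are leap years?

Multiples of 4 in [1699,2210]: 128.
Of those, multiples of 100: 6 (not leap unless ÷400).
Multiples of 400: 1.
Leap years = 128 − 6 + 1 = 123.

123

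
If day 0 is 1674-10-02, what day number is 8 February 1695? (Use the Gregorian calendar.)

Oct 2, 1674 → Oct 2, 1675: 365 days.
Oct 2, 1675 → Oct 2, 1676: 366 days (Feb 29, 1676 is in that span).
Oct 2, 1676 → Oct 2, 1677: 365 days.
Oct 2, 1677 → Oct 2, 1678: 365 days.
Oct 2, 1678 → Oct 2, 1679: 365 days.
Oct 2, 1679 → Oct 2, 1680: 366 days (Feb 29, 1680 is in that span).
Oct 2, 1680 → Oct 2, 1681: 365 days.
Oct 2, 1681 → Oct 2, 1682: 365 days.
Oct 2, 1682 → Oct 2, 1683: 365 days.
Oct 2, 1683 → Oct 2, 1684: 366 days (Feb 29, 1684 is in that span).
Oct 2, 1684 → Oct 2, 1685: 365 days.
Oct 2, 1685 → Oct 2, 1686: 365 days.
Oct 2, 1686 → Oct 2, 1687: 365 days.
Oct 2, 1687 → Oct 2, 1688: 366 days (Feb 29, 1688 is in that span).
Oct 2, 1688 → Oct 2, 1689: 365 days.
Oct 2, 1689 → Oct 2, 1690: 365 days.
Oct 2, 1690 → Oct 2, 1691: 365 days.
Oct 2, 1691 → Oct 2, 1692: 366 days (Feb 29, 1692 is in that span).
Oct 2, 1692 → Oct 2, 1693: 365 days.
Oct 2, 1693 → Oct 2, 1694: 365 days.
Oct 2, 1694 → Nov 2, 1694: 31 days (October has 31).
Nov 2, 1694 → Dec 2, 1694: 30 days (November has 30).
Dec 2, 1694 → Jan 2, 1695: 31 days (December has 31).
Jan 2, 1695 → Feb 2, 1695: 31 days (January has 31).
Feb 2, 1695 → Feb 8, 1695: 6 days.
Total: 7434 days.

7434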